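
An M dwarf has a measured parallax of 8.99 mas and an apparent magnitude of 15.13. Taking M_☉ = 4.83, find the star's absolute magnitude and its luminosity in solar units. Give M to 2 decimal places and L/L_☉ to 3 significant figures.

d = 1/p = 1000/8.99 mas = 111.2 pc
M = m − 5 log₁₀ d + 5 = 15.13 − 5·2.0462 + 5 = 9.899
M − M_☉ = 9.899 − 4.83 = 5.069
L/L_☉ = 10^(−0.4 × 5.069) = 9.386×10^-3

M ≈ 9.90; L/L_☉ ≈ 9.39×10^-3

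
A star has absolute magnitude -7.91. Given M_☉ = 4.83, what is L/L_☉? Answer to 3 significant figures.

L/L_☉ ≈ 125000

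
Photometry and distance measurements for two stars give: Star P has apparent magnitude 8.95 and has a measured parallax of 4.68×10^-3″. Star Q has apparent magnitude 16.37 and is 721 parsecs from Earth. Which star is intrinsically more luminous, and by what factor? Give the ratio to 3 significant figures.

Star P is more luminous, by a factor of 81.6.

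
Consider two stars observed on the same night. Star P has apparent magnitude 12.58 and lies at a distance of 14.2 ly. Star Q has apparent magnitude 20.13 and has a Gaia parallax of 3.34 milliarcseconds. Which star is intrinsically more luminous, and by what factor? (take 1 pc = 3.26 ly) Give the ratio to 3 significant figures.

Star P: d = 14.2 ly / 3.26 = 4.356 pc
Star P: M = m − 5 log₁₀ d + 5 = 12.58 − 5·0.6391 + 5 = 14.385
Star Q: p = 3.34 mas = 3.34×10^-3″ → d = 1/p = 299.4 pc
Star Q: M = m − 5 log₁₀ d + 5 = 20.13 − 5·2.4763 + 5 = 12.749
ΔM = M_P − M_Q = 14.385 − (12.749) = 1.636; smaller M is more luminous → Star Q.
L ratio = 10^(0.4 |ΔM|) = 10^0.654 = 4.512

Star Q is more luminous, by a factor of 4.51.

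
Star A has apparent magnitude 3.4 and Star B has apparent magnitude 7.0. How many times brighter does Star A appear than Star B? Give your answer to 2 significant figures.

Δm = 3.4 − (7.0) = -3.6
Flux ratio = 10^(−0.4 Δm) = 10^(−0.4 × -3.6) = 10^1.440 = 27.54

28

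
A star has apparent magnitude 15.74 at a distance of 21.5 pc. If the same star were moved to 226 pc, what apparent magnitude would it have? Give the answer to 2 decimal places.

Flux ∝ 1/d², so Δm = 5 log₁₀(d₂/d₁) = 5 log₁₀(226/21.5) = 5.108
m₂ = m₁ + Δm = 15.74 + (5.108) = 20.848

m ≈ 20.85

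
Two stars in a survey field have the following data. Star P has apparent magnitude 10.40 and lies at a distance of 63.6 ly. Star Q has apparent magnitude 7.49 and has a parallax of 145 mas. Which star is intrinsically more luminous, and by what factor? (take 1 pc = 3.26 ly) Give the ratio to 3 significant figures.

Star P: d = 63.6 ly / 3.26 = 19.51 pc
Star P: M = m − 5 log₁₀ d + 5 = 10.40 − 5·1.2902 + 5 = 8.949
Star Q: p = 145 mas = 0.145″ → d = 1/p = 6.897 pc
Star Q: M = m − 5 log₁₀ d + 5 = 7.49 − 5·0.8386 + 5 = 8.297
ΔM = M_P − M_Q = 8.949 − (8.297) = 0.652; smaller M is more luminous → Star Q.
L ratio = 10^(0.4 |ΔM|) = 10^0.261 = 1.823

Star Q is more luminous, by a factor of 1.82.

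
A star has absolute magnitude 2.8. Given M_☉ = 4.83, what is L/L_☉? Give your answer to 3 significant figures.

M − M_☉ = 2.8 − 4.83 = -2.030
L/L_☉ = 10^(−0.4 (M − M_☉)) = 10^0.812 = 6.486

L/L_☉ ≈ 6.49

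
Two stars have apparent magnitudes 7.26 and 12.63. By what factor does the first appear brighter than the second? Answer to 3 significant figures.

141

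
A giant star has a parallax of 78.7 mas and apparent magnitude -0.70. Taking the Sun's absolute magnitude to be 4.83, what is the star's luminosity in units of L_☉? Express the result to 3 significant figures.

L/L_☉ ≈ 263

d = 1/p = 1000/78.7 mas = 12.71 pc
M = m − 5 log₁₀ d + 5 = -0.70 − 5·1.1040 + 5 = -1.220
M − M_☉ = -1.220 − 4.83 = -6.050
L/L_☉ = 10^(−0.4 × -6.050) = 263.1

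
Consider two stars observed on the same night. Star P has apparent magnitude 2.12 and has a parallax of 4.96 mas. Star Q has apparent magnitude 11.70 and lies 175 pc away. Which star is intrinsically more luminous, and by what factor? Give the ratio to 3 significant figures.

Star P is more luminous, by a factor of 9010.

Star P: p = 4.96 mas = 4.96×10^-3″ → d = 1/p = 201.6 pc
Star P: M = m − 5 log₁₀ d + 5 = 2.12 − 5·2.3045 + 5 = -4.403
Star Q: M = m − 5 log₁₀ d + 5 = 11.70 − 5·2.2430 + 5 = 5.485
ΔM = M_P − M_Q = -4.403 − (5.485) = -9.887; smaller M is more luminous → Star P.
L ratio = 10^(0.4 |ΔM|) = 10^3.955 = 9015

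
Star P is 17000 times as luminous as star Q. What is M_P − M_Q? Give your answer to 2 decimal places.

M_P − M_Q ≈ -10.58

Pogson: ΔM = −2.5 log₁₀(ratio) = −2.5 log₁₀(17000) = −2.5 × 4.2304 = -10.576
Star P is brighter, so it has the smaller magnitude: the difference is negative.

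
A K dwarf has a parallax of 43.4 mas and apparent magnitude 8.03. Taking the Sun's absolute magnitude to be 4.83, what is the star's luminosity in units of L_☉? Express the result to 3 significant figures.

L/L_☉ ≈ 0.279

d = 1/p = 1000/43.4 mas = 23.04 pc
M = m − 5 log₁₀ d + 5 = 8.03 − 5·1.3625 + 5 = 6.217
M − M_☉ = 6.217 − 4.83 = 1.387
L/L_☉ = 10^(−0.4 × 1.387) = 0.2786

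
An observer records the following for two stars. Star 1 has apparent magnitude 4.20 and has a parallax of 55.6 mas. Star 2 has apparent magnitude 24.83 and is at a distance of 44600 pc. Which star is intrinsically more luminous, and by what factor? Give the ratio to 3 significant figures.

Star 1 is more luminous, by a factor of 29.1.

Star 1: p = 55.6 mas = 0.0556″ → d = 1/p = 17.99 pc
Star 1: M = m − 5 log₁₀ d + 5 = 4.20 − 5·1.2549 + 5 = 2.925
Star 2: M = m − 5 log₁₀ d + 5 = 24.83 − 5·4.6493 + 5 = 6.583
ΔM = M_1 − M_2 = 2.925 − (6.583) = -3.658; smaller M is more luminous → Star 1.
L ratio = 10^(0.4 |ΔM|) = 10^1.463 = 29.05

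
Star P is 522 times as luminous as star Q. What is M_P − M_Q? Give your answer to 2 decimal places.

M_P − M_Q ≈ -6.79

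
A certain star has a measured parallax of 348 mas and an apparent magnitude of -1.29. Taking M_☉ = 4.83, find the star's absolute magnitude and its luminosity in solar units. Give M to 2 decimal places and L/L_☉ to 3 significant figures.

M ≈ 1.42; L/L_☉ ≈ 23.2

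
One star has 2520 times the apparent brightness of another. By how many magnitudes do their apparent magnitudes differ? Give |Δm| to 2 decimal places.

Pogson: Δm = −2.5 log₁₀(ratio) = −2.5 log₁₀(2520) = −2.5 × 3.4014 = -8.504

|Δm| ≈ 8.50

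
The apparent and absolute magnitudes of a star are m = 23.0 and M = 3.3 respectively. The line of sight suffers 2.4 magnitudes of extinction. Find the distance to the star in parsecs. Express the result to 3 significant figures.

d ≈ 28800 pc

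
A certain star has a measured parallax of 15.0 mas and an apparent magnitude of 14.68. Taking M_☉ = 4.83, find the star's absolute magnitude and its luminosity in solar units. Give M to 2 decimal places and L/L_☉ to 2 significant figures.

d = 1/p = 1000/15.0 mas = 66.67 pc
M = m − 5 log₁₀ d + 5 = 14.68 − 5·1.8239 + 5 = 10.560
M − M_☉ = 10.560 − 4.83 = 5.730
L/L_☉ = 10^(−0.4 × 5.730) = 5.103×10^-3

M ≈ 10.56; L/L_☉ ≈ 5.1×10^-3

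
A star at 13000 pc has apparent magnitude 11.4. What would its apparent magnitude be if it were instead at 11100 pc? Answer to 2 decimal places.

m ≈ 11.06

Flux ∝ 1/d², so Δm = 5 log₁₀(d₂/d₁) = 5 log₁₀(11100/13000) = -0.343
m₂ = m₁ + Δm = 11.4 + (-0.343) = 11.057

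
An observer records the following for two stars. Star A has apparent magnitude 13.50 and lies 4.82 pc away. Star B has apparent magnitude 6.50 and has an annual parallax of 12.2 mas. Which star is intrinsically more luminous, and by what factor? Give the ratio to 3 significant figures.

Star A: M = m − 5 log₁₀ d + 5 = 13.50 − 5·0.6830 + 5 = 15.085
Star B: p = 12.2 mas = 0.0122″ → d = 1/p = 81.97 pc
Star B: M = m − 5 log₁₀ d + 5 = 6.50 − 5·1.9136 + 5 = 1.932
ΔM = M_A − M_B = 15.085 − (1.932) = 13.153; smaller M is more luminous → Star B.
L ratio = 10^(0.4 |ΔM|) = 10^5.261 = 182500

Star B is more luminous, by a factor of 182000.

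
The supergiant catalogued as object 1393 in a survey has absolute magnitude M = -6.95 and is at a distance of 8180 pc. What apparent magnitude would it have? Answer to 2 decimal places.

m = M + 5 log₁₀ d − 5 = -6.95 + 5·3.9128 − 5 = 7.614

m ≈ 7.61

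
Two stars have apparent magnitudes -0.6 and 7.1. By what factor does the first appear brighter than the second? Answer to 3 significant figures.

1200

Magnitude difference = -7.7
Flux ratio = 10^(−0.4 Δm) = 10^(−0.4 × -7.7) = 10^3.080 = 1202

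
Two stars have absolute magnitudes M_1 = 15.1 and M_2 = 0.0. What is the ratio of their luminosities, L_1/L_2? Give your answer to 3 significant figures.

ΔM = M_1 − M_2 = 15.1
L_1/L_2 = 10^(−0.4 ΔM) = 10^-6.040 = 9.120×10^-7

L_1/L_2 ≈ 9.12×10^-7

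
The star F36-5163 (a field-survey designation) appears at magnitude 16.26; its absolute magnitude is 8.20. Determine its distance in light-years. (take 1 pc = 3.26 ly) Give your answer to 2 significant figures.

Distance modulus: m − M = 16.26 − (8.20) = 8.060
m − M = 5 log₁₀ d − 5
log₁₀ d = (m − M)/5 + 1 = 2.6120
d = 10^2.6120 = 409.3 pc
= 1334 ly

d ≈ 1300 ly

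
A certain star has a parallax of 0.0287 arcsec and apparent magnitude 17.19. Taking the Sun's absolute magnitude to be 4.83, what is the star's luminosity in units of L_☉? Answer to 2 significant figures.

d = 1/p = 1/0.0287″ = 34.84 pc
M = m − 5 log₁₀ d + 5 = 17.19 − 5·1.5421 + 5 = 14.479
M − M_☉ = 14.479 − 4.83 = 9.649
L/L_☉ = 10^(−0.4 × 9.649) = 1.381×10^-4

L/L_☉ ≈ 1.4×10^-4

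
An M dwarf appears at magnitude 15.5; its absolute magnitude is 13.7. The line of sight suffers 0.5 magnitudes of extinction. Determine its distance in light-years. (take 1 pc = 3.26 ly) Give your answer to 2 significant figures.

d ≈ 59 ly

m − M = 5 log₁₀(d/10 pc) + A  ⇒  15.5 − (13.7) − 0.5 = 5 log₁₀(d/10)
1.300 = 5 log₁₀(d/10)
log₁₀ d = (m − M − A)/5 + 1 = 1.2600
d = 10^1.2600 = 18.20 pc
= 59.32 ly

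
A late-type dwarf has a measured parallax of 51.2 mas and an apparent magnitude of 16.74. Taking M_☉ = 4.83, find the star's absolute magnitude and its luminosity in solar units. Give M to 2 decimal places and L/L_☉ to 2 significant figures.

d = 1/p = 1000/51.2 mas = 19.53 pc
M = m − 5 log₁₀ d + 5 = 16.74 − 5·1.2907 + 5 = 15.286
M − M_☉ = 15.286 − 4.83 = 10.456
L/L_☉ = 10^(−0.4 × 10.456) = 6.568×10^-5

M ≈ 15.29; L/L_☉ ≈ 6.6×10^-5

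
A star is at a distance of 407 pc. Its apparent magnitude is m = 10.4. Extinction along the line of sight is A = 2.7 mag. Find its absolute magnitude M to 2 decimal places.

5 log₁₀(d/10 pc) = 5 log₁₀(407.0) − 5 = 8.048
M = m − 5 log₁₀(d/10) − A = 10.4 − 8.048 − 2.7 = -0.348

M ≈ -0.35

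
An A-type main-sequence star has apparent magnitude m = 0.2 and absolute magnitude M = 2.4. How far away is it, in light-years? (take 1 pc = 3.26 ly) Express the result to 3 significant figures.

d ≈ 11.8 ly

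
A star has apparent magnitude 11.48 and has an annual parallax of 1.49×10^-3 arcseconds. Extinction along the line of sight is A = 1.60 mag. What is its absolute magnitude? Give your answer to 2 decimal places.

d = 1/p = 1/1.49×10^-3″ = 671.1 pc
5 log₁₀(d/10 pc) = 5 log₁₀(671.1) − 5 = 9.134
M = m − 5 log₁₀(d/10) − A = 11.48 − 9.134 − 1.60 = 0.746

M ≈ 0.75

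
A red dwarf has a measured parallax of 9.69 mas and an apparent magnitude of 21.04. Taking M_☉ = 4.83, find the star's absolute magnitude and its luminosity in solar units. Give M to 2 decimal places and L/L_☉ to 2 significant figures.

d = 1/p = 1000/9.69 mas = 103.2 pc
M = m − 5 log₁₀ d + 5 = 21.04 − 5·2.0137 + 5 = 15.972
M − M_☉ = 15.972 − 4.83 = 11.142
L/L_☉ = 10^(−0.4 × 11.142) = 3.494×10^-5

M ≈ 15.97; L/L_☉ ≈ 3.5×10^-5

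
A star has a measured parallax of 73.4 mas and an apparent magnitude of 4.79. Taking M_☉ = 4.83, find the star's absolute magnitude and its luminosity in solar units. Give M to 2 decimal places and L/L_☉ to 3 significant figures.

M ≈ 4.12; L/L_☉ ≈ 1.93

d = 1/p = 1000/73.4 mas = 13.62 pc
M = m − 5 log₁₀ d + 5 = 4.79 − 5·1.1343 + 5 = 4.118
M − M_☉ = 4.118 − 4.83 = -0.712
L/L_☉ = 10^(−0.4 × -0.712) = 1.926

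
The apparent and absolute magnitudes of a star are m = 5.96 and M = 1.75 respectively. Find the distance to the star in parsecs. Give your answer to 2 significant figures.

μ = m − M = 4.210
m − M = 5 log₁₀ d − 5
log₁₀ d = (m − M)/5 + 1 = 1.8420
d = 10^1.8420 = 69.50 pc

d ≈ 70 pc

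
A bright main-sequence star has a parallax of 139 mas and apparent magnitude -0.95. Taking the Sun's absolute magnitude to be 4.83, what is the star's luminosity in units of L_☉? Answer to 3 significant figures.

d = 1/p = 1000/139 mas = 7.194 pc
M = m − 5 log₁₀ d + 5 = -0.95 − 5·0.8570 + 5 = -0.235
M − M_☉ = -0.235 − 4.83 = -5.065
L/L_☉ = 10^(−0.4 × -5.065) = 106.2

L/L_☉ ≈ 106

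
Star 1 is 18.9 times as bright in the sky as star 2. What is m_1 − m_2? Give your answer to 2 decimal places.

m_1 − m_2 ≈ -3.19

Pogson: Δm = −2.5 log₁₀(ratio) = −2.5 log₁₀(18.9) = −2.5 × 1.2765 = -3.191
Star 1 is brighter, so it has the smaller magnitude: the difference is negative.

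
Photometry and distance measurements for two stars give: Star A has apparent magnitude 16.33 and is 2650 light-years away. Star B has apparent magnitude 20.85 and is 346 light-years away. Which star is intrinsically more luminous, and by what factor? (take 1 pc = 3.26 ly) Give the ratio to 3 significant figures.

Star A is more luminous, by a factor of 3770.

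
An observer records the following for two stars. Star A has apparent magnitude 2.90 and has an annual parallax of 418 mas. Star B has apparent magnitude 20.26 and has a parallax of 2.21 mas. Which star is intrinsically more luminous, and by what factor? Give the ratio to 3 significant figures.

Star A: p = 418 mas = 0.418″ → d = 1/p = 2.392 pc
Star A: M = m − 5 log₁₀ d + 5 = 2.90 − 5·0.3788 + 5 = 6.006
Star B: p = 2.21 mas = 2.21×10^-3″ → d = 1/p = 452.5 pc
Star B: M = m − 5 log₁₀ d + 5 = 20.26 − 5·2.6556 + 5 = 11.982
ΔM = M_A − M_B = 6.006 − (11.982) = -5.976; smaller M is more luminous → Star A.
L ratio = 10^(0.4 |ΔM|) = 10^2.390 = 245.7

Star A is more luminous, by a factor of 246.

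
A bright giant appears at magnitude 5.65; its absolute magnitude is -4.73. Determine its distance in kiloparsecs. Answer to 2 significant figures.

d ≈ 1.2 kpc

μ = m − M = 10.380
m − M = 5 log₁₀ d − 5
log₁₀ d = (m − M)/5 + 1 = 3.0760
d = 10^3.0760 = 1191 pc
= 1.191 kpc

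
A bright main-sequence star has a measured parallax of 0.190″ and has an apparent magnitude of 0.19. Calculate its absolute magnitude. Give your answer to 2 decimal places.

d = 1/p = 1/0.190″ = 5.263 pc
5 log₁₀(d/10 pc) = 5 log₁₀(5.263) − 5 = -1.394
M = m − 5 log₁₀(d/10) = 0.19 + 1.394 = 1.584

M ≈ 1.58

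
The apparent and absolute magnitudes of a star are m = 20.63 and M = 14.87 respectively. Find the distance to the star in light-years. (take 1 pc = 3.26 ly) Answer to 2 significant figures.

Distance modulus: m − M = 20.63 − (14.87) = 5.760
m − M = 5 log₁₀ d − 5
log₁₀ d = (m − M)/5 + 1 = 2.1520
d = 10^2.1520 = 141.9 pc
= 462.6 ly

d ≈ 460 ly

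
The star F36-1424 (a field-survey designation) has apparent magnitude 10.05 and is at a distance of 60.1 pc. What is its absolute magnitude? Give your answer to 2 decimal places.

M ≈ 6.16

5 log₁₀(d/10 pc) = 5 log₁₀(60.10) − 5 = 3.894
M = m − 5 log₁₀(d/10) = 10.05 − 3.894 = 6.156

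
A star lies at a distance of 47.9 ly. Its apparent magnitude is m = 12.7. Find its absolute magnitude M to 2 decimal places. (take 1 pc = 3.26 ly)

d = 47.9 ly / 3.26 = 14.69 pc
5 log₁₀(d/10 pc) = 5 log₁₀(14.69) − 5 = 0.836
M = m − 5 log₁₀(d/10) = 12.7 − 0.836 = 11.864

M ≈ 11.86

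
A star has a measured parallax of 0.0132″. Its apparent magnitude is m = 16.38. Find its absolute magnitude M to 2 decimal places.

d = 1/p = 1/0.0132″ = 75.76 pc
5 log₁₀(d/10 pc) = 5 log₁₀(75.76) − 5 = 4.397
M = m − 5 log₁₀(d/10) = 16.38 − 4.397 = 11.983

M ≈ 11.98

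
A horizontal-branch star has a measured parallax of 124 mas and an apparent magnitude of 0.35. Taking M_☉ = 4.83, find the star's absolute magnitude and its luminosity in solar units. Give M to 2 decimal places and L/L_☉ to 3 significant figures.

M ≈ 0.82; L/L_☉ ≈ 40.3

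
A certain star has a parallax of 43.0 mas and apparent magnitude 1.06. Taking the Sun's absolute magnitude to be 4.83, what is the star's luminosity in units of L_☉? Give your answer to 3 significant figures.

d = 1/p = 1000/43.0 mas = 23.26 pc
M = m − 5 log₁₀ d + 5 = 1.06 − 5·1.3665 + 5 = -0.773
M − M_☉ = -0.773 − 4.83 = -5.603
L/L_☉ = 10^(−0.4 × -5.603) = 174.2

L/L_☉ ≈ 174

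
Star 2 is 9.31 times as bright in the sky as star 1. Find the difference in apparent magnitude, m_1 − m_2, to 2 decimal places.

Pogson: Δm = −2.5 log₁₀(ratio) = −2.5 log₁₀(9.31) = −2.5 × 0.9689 = -2.422
Star 2 is brighter so has the smaller magnitude: m_1 − m_2 is positive.

m_1 − m_2 ≈ 2.42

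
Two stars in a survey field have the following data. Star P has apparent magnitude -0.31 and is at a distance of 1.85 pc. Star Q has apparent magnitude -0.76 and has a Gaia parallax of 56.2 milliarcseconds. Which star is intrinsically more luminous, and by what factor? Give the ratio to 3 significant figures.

Star Q is more luminous, by a factor of 140.

Star P: M = m − 5 log₁₀ d + 5 = -0.31 − 5·0.2672 + 5 = 3.354
Star Q: p = 56.2 mas = 0.0562″ → d = 1/p = 17.79 pc
Star Q: M = m − 5 log₁₀ d + 5 = -0.76 − 5·1.2503 + 5 = -2.011
ΔM = M_P − M_Q = 3.354 − (-2.011) = 5.365; smaller M is more luminous → Star Q.
L ratio = 10^(0.4 |ΔM|) = 10^2.146 = 140.0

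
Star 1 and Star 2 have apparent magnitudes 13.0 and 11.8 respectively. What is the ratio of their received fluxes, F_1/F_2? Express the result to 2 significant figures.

F_1/F_2 ≈ 0.33

Δm = 13.0 − (11.8) = 1.2
Flux ratio = 10^(−0.4 Δm) = 10^(−0.4 × 1.2) = 10^-0.480 = 0.3311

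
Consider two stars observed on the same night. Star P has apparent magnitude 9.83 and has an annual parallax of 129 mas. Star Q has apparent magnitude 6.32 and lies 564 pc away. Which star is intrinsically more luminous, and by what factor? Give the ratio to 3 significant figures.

Star Q is more luminous, by a factor of 134000.

Star P: p = 129 mas = 0.129″ → d = 1/p = 7.752 pc
Star P: M = m − 5 log₁₀ d + 5 = 9.83 − 5·0.8894 + 5 = 10.383
Star Q: M = m − 5 log₁₀ d + 5 = 6.32 − 5·2.7513 + 5 = -2.436
ΔM = M_P − M_Q = 10.383 − (-2.436) = 12.819; smaller M is more luminous → Star Q.
L ratio = 10^(0.4 |ΔM|) = 10^5.128 = 134200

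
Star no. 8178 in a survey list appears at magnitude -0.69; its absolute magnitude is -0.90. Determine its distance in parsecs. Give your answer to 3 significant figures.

d ≈ 11.0 pc

μ = m − M = 0.210
m − M = 5 log₁₀ d − 5
log₁₀ d = (m − M)/5 + 1 = 1.0420
d = 10^1.0420 = 11.02 pc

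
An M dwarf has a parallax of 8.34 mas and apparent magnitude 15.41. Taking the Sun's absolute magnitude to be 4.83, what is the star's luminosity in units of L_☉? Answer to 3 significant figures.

L/L_☉ ≈ 8.43×10^-3

d = 1/p = 1000/8.34 mas = 119.9 pc
M = m − 5 log₁₀ d + 5 = 15.41 − 5·2.0788 + 5 = 10.016
M − M_☉ = 10.016 − 4.83 = 5.186
L/L_☉ = 10^(−0.4 × 5.186) = 8.427×10^-3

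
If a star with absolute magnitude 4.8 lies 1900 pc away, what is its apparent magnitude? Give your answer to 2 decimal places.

m = M + 5 log₁₀ d − 5 = 4.8 + 5·3.2788 − 5 = 16.194

m ≈ 16.19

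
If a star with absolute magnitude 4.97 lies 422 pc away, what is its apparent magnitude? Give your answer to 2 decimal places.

m ≈ 13.10

m = M + 5 log₁₀ d − 5 = 4.97 + 5·2.6253 − 5 = 13.097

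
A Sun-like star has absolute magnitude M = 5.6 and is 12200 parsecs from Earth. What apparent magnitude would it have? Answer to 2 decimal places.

m ≈ 21.03

m = M + 5 log₁₀ d − 5 = 5.6 + 5·4.0864 − 5 = 21.032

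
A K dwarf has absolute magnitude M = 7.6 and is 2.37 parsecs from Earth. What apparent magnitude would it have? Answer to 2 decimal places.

m = M + 5 log₁₀ d − 5 = 7.6 + 5·0.3747 − 5 = 4.474

m ≈ 4.47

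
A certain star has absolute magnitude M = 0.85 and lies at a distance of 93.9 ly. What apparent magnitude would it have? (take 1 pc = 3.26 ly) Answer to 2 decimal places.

m ≈ 3.15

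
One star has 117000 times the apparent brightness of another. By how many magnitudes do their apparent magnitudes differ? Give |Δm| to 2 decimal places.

|Δm| ≈ 12.67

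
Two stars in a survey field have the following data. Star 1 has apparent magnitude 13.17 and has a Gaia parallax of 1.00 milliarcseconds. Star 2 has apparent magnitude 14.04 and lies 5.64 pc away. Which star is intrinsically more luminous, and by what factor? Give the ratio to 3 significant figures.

Star 1 is more luminous, by a factor of 70100.

Star 1: p = 1.00 mas = 1.00×10^-3″ → d = 1/p = 1000 pc
Star 1: M = m − 5 log₁₀ d + 5 = 13.17 − 5·3.0000 + 5 = 3.170
Star 2: M = m − 5 log₁₀ d + 5 = 14.04 − 5·0.7513 + 5 = 15.284
ΔM = M_1 − M_2 = 3.170 − (15.284) = -12.114; smaller M is more luminous → Star 1.
L ratio = 10^(0.4 |ΔM|) = 10^4.845 = 70060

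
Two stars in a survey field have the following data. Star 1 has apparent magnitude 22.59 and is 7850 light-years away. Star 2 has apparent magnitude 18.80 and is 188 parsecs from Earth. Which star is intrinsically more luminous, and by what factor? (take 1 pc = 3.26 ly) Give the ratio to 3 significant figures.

Star 1: d = 7850 ly / 3.26 = 2408 pc
Star 1: M = m − 5 log₁₀ d + 5 = 22.59 − 5·3.3817 + 5 = 10.682
Star 2: M = m − 5 log₁₀ d + 5 = 18.80 − 5·2.2742 + 5 = 12.429
ΔM = M_1 − M_2 = 10.682 − (12.429) = -1.747; smaller M is more luminous → Star 1.
L ratio = 10^(0.4 |ΔM|) = 10^0.699 = 5.000

Star 1 is more luminous, by a factor of 5.00.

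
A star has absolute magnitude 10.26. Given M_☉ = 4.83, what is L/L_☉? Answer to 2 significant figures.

M − M_☉ = 10.26 − 4.83 = 5.430
L/L_☉ = 10^(−0.4 (M − M_☉)) = 10^-2.172 = 6.730×10^-3

L/L_☉ ≈ 6.7×10^-3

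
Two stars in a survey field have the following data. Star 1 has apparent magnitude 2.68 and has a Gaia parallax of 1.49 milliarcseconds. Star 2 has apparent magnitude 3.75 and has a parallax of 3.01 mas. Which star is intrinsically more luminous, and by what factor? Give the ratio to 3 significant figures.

Star 1 is more luminous, by a factor of 10.9.

Star 1: p = 1.49 mas = 1.49×10^-3″ → d = 1/p = 671.1 pc
Star 1: M = m − 5 log₁₀ d + 5 = 2.68 − 5·2.8268 + 5 = -6.454
Star 2: p = 3.01 mas = 3.01×10^-3″ → d = 1/p = 332.2 pc
Star 2: M = m − 5 log₁₀ d + 5 = 3.75 − 5·2.5214 + 5 = -3.857
ΔM = M_1 − M_2 = -6.454 − (-3.857) = -2.597; smaller M is more luminous → Star 1.
L ratio = 10^(0.4 |ΔM|) = 10^1.039 = 10.93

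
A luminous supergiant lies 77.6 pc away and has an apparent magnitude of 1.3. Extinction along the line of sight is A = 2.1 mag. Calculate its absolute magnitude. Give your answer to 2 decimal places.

M ≈ -5.25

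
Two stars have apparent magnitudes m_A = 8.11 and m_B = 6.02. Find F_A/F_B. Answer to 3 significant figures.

F_A/F_B ≈ 0.146

Magnitude difference = 2.09
Flux ratio = 10^(−0.4 Δm) = 10^(−0.4 × 2.09) = 10^-0.836 = 0.1459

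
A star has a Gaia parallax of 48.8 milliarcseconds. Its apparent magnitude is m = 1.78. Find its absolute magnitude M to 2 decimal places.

M ≈ 0.22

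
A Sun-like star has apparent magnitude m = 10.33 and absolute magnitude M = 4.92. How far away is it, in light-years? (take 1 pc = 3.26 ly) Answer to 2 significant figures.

Distance modulus: m − M = 10.33 − (4.92) = 5.410
m − M = 5 log₁₀ d − 5
log₁₀ d = (m − M)/5 + 1 = 2.0820
d = 10^2.0820 = 120.8 pc
= 393.7 ly

d ≈ 390 ly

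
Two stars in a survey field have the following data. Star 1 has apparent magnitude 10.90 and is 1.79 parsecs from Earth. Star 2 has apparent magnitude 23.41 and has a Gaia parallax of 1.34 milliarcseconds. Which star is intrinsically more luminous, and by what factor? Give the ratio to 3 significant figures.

Star 1: M = m − 5 log₁₀ d + 5 = 10.90 − 5·0.2529 + 5 = 14.636
Star 2: p = 1.34 mas = 1.34×10^-3″ → d = 1/p = 746.3 pc
Star 2: M = m − 5 log₁₀ d + 5 = 23.41 − 5·2.8729 + 5 = 14.046
ΔM = M_1 − M_2 = 14.636 − (14.046) = 0.590; smaller M is more luminous → Star 2.
L ratio = 10^(0.4 |ΔM|) = 10^0.236 = 1.722

Star 2 is more luminous, by a factor of 1.72.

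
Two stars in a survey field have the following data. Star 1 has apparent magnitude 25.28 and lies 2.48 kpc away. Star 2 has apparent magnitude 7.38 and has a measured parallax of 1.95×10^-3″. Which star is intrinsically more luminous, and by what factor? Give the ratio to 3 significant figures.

Star 1: d = 2.48 kpc = 2480 pc
Star 1: M = m − 5 log₁₀ d + 5 = 25.28 − 5·3.3945 + 5 = 13.308
Star 2: d = 1/p = 1/1.95×10^-3″ = 512.8 pc
Star 2: M = m − 5 log₁₀ d + 5 = 7.38 − 5·2.7100 + 5 = -1.170
ΔM = M_1 − M_2 = 13.308 − (-1.170) = 14.478; smaller M is more luminous → Star 2.
L ratio = 10^(0.4 |ΔM|) = 10^5.791 = 618100

Star 2 is more luminous, by a factor of 618000.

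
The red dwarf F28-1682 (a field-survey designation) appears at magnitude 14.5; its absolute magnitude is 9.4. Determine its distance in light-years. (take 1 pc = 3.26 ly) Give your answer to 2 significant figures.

d ≈ 340 ly

Distance modulus: m − M = 14.5 − (9.4) = 5.100
m − M = 5 log₁₀ d − 5
log₁₀ d = (m − M)/5 + 1 = 2.0200
d = 10^2.0200 = 104.7 pc
= 341.4 ly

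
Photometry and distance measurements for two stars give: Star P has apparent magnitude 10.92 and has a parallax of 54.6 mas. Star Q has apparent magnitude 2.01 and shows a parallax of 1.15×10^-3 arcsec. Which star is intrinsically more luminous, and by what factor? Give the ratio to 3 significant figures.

Star P: p = 54.6 mas = 0.0546″ → d = 1/p = 18.32 pc
Star P: M = m − 5 log₁₀ d + 5 = 10.92 − 5·1.2628 + 5 = 9.606
Star Q: d = 1/p = 1/1.15×10^-3″ = 869.6 pc
Star Q: M = m − 5 log₁₀ d + 5 = 2.01 − 5·2.9393 + 5 = -7.687
ΔM = M_P − M_Q = 9.606 − (-7.687) = 17.292; smaller M is more luminous → Star Q.
L ratio = 10^(0.4 |ΔM|) = 10^6.917 = 8.260×10^6

Star Q is more luminous, by a factor of 8.26×10^6.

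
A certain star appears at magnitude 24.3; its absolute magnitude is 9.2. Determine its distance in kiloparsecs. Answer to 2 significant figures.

d ≈ 10 kpc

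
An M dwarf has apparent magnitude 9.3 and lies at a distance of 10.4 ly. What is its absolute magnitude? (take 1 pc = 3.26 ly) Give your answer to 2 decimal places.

d = 10.4 ly / 3.26 = 3.190 pc
5 log₁₀(d/10 pc) = 5 log₁₀(3.190) − 5 = -2.481
M = m − 5 log₁₀(d/10) = 9.3 + 2.481 = 11.781

M ≈ 11.78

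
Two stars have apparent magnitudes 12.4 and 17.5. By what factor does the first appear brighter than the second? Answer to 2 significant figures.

110

Magnitude difference = -5.1
Flux ratio = 10^(−0.4 Δm) = 10^(−0.4 × -5.1) = 10^2.040 = 109.6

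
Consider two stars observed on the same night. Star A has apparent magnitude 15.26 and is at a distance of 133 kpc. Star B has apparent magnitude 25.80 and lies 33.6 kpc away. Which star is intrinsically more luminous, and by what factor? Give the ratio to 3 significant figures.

Star A: d = 133 kpc = 133000 pc
Star A: M = m − 5 log₁₀ d + 5 = 15.26 − 5·5.1239 + 5 = -5.359
Star B: d = 33.6 kpc = 33600 pc
Star B: M = m − 5 log₁₀ d + 5 = 25.80 − 5·4.5263 + 5 = 8.168
ΔM = M_A − M_B = -5.359 − (8.168) = -13.528; smaller M is more luminous → Star A.
L ratio = 10^(0.4 |ΔM|) = 10^5.411 = 257600

Star A is more luminous, by a factor of 258000.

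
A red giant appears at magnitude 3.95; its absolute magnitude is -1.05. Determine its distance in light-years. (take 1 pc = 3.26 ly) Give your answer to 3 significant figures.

d ≈ 326 ly

μ = m − M = 5.000
m − M = 5 log₁₀ d − 5
log₁₀ d = (m − M)/5 + 1 = 2.0000
d = 10^2.0000 = 100.0 pc
= 326.0 ly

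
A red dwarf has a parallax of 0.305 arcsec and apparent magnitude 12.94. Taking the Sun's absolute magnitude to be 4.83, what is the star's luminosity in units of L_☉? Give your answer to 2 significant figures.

L/L_☉ ≈ 6.1×10^-5

d = 1/p = 1/0.305″ = 3.279 pc
M = m − 5 log₁₀ d + 5 = 12.94 − 5·0.5157 + 5 = 15.361
M − M_☉ = 15.361 − 4.83 = 10.531
L/L_☉ = 10^(−0.4 × 10.531) = 6.129×10^-5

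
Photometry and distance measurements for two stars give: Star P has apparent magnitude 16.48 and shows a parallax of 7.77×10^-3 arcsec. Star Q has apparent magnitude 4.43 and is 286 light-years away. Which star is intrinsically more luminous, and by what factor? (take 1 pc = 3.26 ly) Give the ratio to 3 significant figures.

Star P: d = 1/p = 1/7.77×10^-3″ = 128.7 pc
Star P: M = m − 5 log₁₀ d + 5 = 16.48 − 5·2.1096 + 5 = 10.932
Star Q: d = 286 ly / 3.26 = 87.73 pc
Star Q: M = m − 5 log₁₀ d + 5 = 4.43 − 5·1.9431 + 5 = -0.286
ΔM = M_P − M_Q = 10.932 − (-0.286) = 11.218; smaller M is more luminous → Star Q.
L ratio = 10^(0.4 |ΔM|) = 10^4.487 = 30700

Star Q is more luminous, by a factor of 30700.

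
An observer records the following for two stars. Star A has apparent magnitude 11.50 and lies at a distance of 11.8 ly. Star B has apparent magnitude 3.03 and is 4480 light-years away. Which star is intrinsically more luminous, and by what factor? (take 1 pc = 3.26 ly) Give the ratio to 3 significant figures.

Star B is more luminous, by a factor of 3.52×10^8.

Star A: d = 11.8 ly / 3.26 = 3.620 pc
Star A: M = m − 5 log₁₀ d + 5 = 11.50 − 5·0.5587 + 5 = 13.707
Star B: d = 4480 ly / 3.26 = 1374 pc
Star B: M = m − 5 log₁₀ d + 5 = 3.03 − 5·3.1381 + 5 = -7.660
ΔM = M_A − M_B = 13.707 − (-7.660) = 21.367; smaller M is more luminous → Star B.
L ratio = 10^(0.4 |ΔM|) = 10^8.547 = 3.522×10^8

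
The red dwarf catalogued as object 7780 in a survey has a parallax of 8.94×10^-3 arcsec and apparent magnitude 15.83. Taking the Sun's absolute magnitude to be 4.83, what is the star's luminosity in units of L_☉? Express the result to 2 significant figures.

d = 1/p = 1/8.94×10^-3″ = 111.9 pc
M = m − 5 log₁₀ d + 5 = 15.83 − 5·2.0487 + 5 = 10.587
M − M_☉ = 10.587 − 4.83 = 5.757
L/L_☉ = 10^(−0.4 × 5.757) = 4.981×10^-3

L/L_☉ ≈ 5.0×10^-3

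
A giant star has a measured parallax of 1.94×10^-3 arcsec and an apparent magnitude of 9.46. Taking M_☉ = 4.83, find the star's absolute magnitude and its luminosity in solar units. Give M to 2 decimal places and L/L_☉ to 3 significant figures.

M ≈ 0.90; L/L_☉ ≈ 37.4

d = 1/p = 1/1.94×10^-3″ = 515.5 pc
M = m − 5 log₁₀ d + 5 = 9.46 − 5·2.7122 + 5 = 0.899
M − M_☉ = 0.899 − 4.83 = -3.931
L/L_☉ = 10^(−0.4 × -3.931) = 37.36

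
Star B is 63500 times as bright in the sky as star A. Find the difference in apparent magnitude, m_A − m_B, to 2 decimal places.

m_A − m_B ≈ 12.01

Pogson: Δm = −2.5 log₁₀(ratio) = −2.5 log₁₀(63500) = −2.5 × 4.8028 = -12.007
Star B is brighter so has the smaller magnitude: m_A − m_B is positive.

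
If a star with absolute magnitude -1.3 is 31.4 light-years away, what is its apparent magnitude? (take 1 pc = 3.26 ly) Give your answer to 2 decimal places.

m ≈ -1.38

d = 31.4 ly / 3.26 = 9.632 pc
m = M + 5 log₁₀ d − 5 = -1.3 + 5·0.9837 − 5 = -1.381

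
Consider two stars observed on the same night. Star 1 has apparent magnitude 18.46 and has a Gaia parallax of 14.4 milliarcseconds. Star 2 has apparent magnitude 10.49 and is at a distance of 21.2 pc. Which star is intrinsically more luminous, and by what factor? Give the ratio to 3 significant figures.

Star 2 is more luminous, by a factor of 144.

Star 1: p = 14.4 mas = 0.0144″ → d = 1/p = 69.44 pc
Star 1: M = m − 5 log₁₀ d + 5 = 18.46 − 5·1.8416 + 5 = 14.252
Star 2: M = m − 5 log₁₀ d + 5 = 10.49 − 5·1.3263 + 5 = 8.858
ΔM = M_1 − M_2 = 14.252 − (8.858) = 5.393; smaller M is more luminous → Star 2.
L ratio = 10^(0.4 |ΔM|) = 10^2.157 = 143.7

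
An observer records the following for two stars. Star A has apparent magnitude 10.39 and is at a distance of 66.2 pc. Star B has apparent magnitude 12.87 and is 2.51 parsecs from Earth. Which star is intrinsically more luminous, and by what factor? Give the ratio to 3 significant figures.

Star A: M = m − 5 log₁₀ d + 5 = 10.39 − 5·1.8209 + 5 = 6.286
Star B: M = m − 5 log₁₀ d + 5 = 12.87 − 5·0.3997 + 5 = 15.872
ΔM = M_A − M_B = 6.286 − (15.872) = -9.586; smaller M is more luminous → Star A.
L ratio = 10^(0.4 |ΔM|) = 10^3.834 = 6829

Star A is more luminous, by a factor of 6830.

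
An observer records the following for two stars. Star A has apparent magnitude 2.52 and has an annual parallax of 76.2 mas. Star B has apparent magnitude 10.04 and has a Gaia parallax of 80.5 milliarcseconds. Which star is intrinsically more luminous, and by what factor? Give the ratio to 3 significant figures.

Star A is more luminous, by a factor of 1140.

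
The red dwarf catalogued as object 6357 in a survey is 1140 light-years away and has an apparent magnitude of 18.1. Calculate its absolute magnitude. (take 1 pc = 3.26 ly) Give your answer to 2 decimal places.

M ≈ 10.38

d = 1140 ly / 3.26 = 349.7 pc
5 log₁₀(d/10 pc) = 5 log₁₀(349.7) − 5 = 7.718
M = m − 5 log₁₀(d/10) = 18.1 − 7.718 = 10.382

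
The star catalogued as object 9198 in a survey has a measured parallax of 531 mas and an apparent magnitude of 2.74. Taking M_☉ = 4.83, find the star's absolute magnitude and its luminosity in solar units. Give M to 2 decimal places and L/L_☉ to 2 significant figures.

M ≈ 6.37; L/L_☉ ≈ 0.24

d = 1/p = 1000/531 mas = 1.883 pc
M = m − 5 log₁₀ d + 5 = 2.74 − 5·0.2749 + 5 = 6.365
M − M_☉ = 6.365 − 4.83 = 1.535
L/L_☉ = 10^(−0.4 × 1.535) = 0.2431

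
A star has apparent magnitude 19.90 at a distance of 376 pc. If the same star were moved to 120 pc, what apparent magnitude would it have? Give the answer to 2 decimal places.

Flux ∝ 1/d², so Δm = 5 log₁₀(d₂/d₁) = 5 log₁₀(120/376) = -2.480
m₂ = m₁ + Δm = 19.90 + (-2.480) = 17.420

m ≈ 17.42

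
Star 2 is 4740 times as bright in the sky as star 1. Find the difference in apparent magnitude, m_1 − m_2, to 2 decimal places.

m_1 − m_2 ≈ 9.19

Pogson: Δm = −2.5 log₁₀(ratio) = −2.5 log₁₀(4740) = −2.5 × 3.6758 = -9.189
Star 2 is brighter so has the smaller magnitude: m_1 − m_2 is positive.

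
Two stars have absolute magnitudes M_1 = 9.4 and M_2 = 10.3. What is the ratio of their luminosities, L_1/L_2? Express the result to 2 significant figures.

L_1/L_2 ≈ 2.3

ΔM = M_1 − M_2 = -0.9
L_1/L_2 = 10^(−0.4 ΔM) = 10^0.360 = 2.291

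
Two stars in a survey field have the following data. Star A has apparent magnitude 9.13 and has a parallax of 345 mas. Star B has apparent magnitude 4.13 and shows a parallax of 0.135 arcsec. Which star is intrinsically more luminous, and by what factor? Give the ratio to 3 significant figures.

Star B is more luminous, by a factor of 653.

Star A: p = 345 mas = 0.345″ → d = 1/p = 2.899 pc
Star A: M = m − 5 log₁₀ d + 5 = 9.13 − 5·0.4622 + 5 = 11.819
Star B: d = 1/p = 1/0.135″ = 7.407 pc
Star B: M = m − 5 log₁₀ d + 5 = 4.13 − 5·0.8697 + 5 = 4.782
ΔM = M_A − M_B = 11.819 − (4.782) = 7.037; smaller M is more luminous → Star B.
L ratio = 10^(0.4 |ΔM|) = 10^2.815 = 653.1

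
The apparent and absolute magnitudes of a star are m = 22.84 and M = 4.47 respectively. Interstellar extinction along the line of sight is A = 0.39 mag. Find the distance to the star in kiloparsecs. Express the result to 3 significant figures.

m − M = 5 log₁₀(d/10 pc) + A  ⇒  22.84 − (4.47) − 0.39 = 5 log₁₀(d/10)
17.980 = 5 log₁₀(d/10)
log₁₀ d = (m − M − A)/5 + 1 = 4.5960
d = 10^4.5960 = 39450 pc
= 39.45 kpc

d ≈ 39.4 kpc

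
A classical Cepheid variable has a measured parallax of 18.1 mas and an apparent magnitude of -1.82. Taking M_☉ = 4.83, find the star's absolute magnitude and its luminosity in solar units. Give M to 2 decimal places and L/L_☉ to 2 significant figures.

M ≈ -5.53; L/L_☉ ≈ 14000

d = 1/p = 1000/18.1 mas = 55.25 pc
M = m − 5 log₁₀ d + 5 = -1.82 − 5·1.7423 + 5 = -5.532
M − M_☉ = -5.532 − 4.83 = -10.362
L/L_☉ = 10^(−0.4 × -10.362) = 13950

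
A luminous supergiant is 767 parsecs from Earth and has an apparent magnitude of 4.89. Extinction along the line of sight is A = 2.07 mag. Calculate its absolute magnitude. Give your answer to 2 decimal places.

M ≈ -6.60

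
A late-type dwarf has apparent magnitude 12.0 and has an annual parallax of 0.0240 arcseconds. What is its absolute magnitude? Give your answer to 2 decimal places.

M ≈ 8.90

d = 1/p = 1/0.0240″ = 41.67 pc
5 log₁₀(d/10 pc) = 5 log₁₀(41.67) − 5 = 3.099
M = m − 5 log₁₀(d/10) = 12.0 − 3.099 = 8.901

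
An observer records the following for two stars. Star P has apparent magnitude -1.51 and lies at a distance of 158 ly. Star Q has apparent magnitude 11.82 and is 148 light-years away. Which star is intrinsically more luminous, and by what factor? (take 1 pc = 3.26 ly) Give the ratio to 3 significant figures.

Star P is more luminous, by a factor of 245000.

Star P: d = 158 ly / 3.26 = 48.47 pc
Star P: M = m − 5 log₁₀ d + 5 = -1.51 − 5·1.6854 + 5 = -4.937
Star Q: d = 148 ly / 3.26 = 45.40 pc
Star Q: M = m − 5 log₁₀ d + 5 = 11.82 − 5·1.6570 + 5 = 8.535
ΔM = M_P − M_Q = -4.937 − (8.535) = -13.472; smaller M is more luminous → Star P.
L ratio = 10^(0.4 |ΔM|) = 10^5.389 = 244800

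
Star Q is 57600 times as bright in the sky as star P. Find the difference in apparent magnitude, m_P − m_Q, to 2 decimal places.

m_P − m_Q ≈ 11.90

Pogson: Δm = −2.5 log₁₀(ratio) = −2.5 log₁₀(57600) = −2.5 × 4.7604 = -11.901
Star Q is brighter so has the smaller magnitude: m_P − m_Q is positive.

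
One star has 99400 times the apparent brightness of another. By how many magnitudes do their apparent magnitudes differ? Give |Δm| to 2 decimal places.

Pogson: Δm = −2.5 log₁₀(ratio) = −2.5 log₁₀(99400) = −2.5 × 4.9974 = -12.493

|Δm| ≈ 12.49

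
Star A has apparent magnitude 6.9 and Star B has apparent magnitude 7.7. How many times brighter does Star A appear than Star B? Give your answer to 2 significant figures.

Magnitude difference = -0.8
Flux ratio = 10^(−0.4 Δm) = 10^(−0.4 × -0.8) = 10^0.320 = 2.089

2.1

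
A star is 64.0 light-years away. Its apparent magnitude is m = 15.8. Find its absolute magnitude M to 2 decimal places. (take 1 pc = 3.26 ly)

d = 64.0 ly / 3.26 = 19.63 pc
5 log₁₀(d/10 pc) = 5 log₁₀(19.63) − 5 = 1.465
M = m − 5 log₁₀(d/10) = 15.8 − 1.465 = 14.335

M ≈ 14.34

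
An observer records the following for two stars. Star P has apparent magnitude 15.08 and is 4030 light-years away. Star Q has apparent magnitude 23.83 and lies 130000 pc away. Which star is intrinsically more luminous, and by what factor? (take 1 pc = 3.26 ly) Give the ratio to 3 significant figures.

Star P: d = 4030 ly / 3.26 = 1236 pc
Star P: M = m − 5 log₁₀ d + 5 = 15.08 − 5·3.0921 + 5 = 4.620
Star Q: M = m − 5 log₁₀ d + 5 = 23.83 − 5·5.1139 + 5 = 3.260
ΔM = M_P − M_Q = 4.620 − (3.260) = 1.359; smaller M is more luminous → Star Q.
L ratio = 10^(0.4 |ΔM|) = 10^0.544 = 3.497

Star Q is more luminous, by a factor of 3.50.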